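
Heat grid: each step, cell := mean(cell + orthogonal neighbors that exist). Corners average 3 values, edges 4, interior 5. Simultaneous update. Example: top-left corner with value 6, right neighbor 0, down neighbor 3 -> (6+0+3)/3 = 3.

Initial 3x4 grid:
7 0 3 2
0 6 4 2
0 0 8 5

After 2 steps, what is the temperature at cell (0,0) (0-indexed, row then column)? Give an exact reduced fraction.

Step 1: cell (0,0) = 7/3
Step 2: cell (0,0) = 115/36
Full grid after step 2:
  115/36 127/48 791/240 47/18
  91/48 347/100 327/100 911/240
  9/4 39/16 347/80 25/6

Answer: 115/36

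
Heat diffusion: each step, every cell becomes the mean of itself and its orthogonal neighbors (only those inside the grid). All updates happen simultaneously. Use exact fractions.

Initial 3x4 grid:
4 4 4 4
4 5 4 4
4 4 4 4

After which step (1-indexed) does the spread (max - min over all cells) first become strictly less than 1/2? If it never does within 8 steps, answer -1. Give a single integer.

Step 1: max=17/4, min=4, spread=1/4
  -> spread < 1/2 first at step 1
Step 2: max=423/100, min=4, spread=23/100
Step 3: max=20011/4800, min=1613/400, spread=131/960
Step 4: max=179351/43200, min=29191/7200, spread=841/8640
Step 5: max=71662051/17280000, min=5853373/1440000, spread=56863/691200
Step 6: max=643614341/155520000, min=52829543/12960000, spread=386393/6220800
Step 7: max=257225723131/62208000000, min=21156358813/5184000000, spread=26795339/497664000
Step 8: max=15413735714129/3732480000000, min=1271246149667/311040000000, spread=254051069/5971968000

Answer: 1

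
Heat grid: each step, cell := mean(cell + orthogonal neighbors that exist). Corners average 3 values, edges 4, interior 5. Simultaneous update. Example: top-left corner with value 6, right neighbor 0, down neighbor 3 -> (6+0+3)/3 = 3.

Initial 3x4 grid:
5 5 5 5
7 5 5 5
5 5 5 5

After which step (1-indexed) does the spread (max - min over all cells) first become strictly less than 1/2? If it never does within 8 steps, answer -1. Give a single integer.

Step 1: max=17/3, min=5, spread=2/3
Step 2: max=667/120, min=5, spread=67/120
Step 3: max=5837/1080, min=5, spread=437/1080
  -> spread < 1/2 first at step 3
Step 4: max=2317531/432000, min=2509/500, spread=29951/86400
Step 5: max=20655821/3888000, min=17033/3375, spread=206761/777600
Step 6: max=8232195571/1555200000, min=13665671/2700000, spread=14430763/62208000
Step 7: max=491667741689/93312000000, min=1097652727/216000000, spread=139854109/746496000
Step 8: max=29416071890251/5598720000000, min=99051228977/19440000000, spread=7114543559/44789760000

Answer: 3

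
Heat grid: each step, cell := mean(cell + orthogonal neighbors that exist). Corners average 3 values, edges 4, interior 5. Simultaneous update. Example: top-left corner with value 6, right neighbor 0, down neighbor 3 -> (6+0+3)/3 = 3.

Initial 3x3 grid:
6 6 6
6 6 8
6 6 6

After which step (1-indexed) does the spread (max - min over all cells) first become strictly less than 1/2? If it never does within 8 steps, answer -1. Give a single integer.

Answer: 3

Derivation:
Step 1: max=20/3, min=6, spread=2/3
Step 2: max=787/120, min=6, spread=67/120
Step 3: max=6917/1080, min=607/100, spread=1807/5400
  -> spread < 1/2 first at step 3
Step 4: max=2749963/432000, min=16561/2700, spread=33401/144000
Step 5: max=24557933/3888000, min=1663391/270000, spread=3025513/19440000
Step 6: max=9796126867/1555200000, min=89155949/14400000, spread=53531/497664
Step 7: max=585904925849/93312000000, min=24119116051/3888000000, spread=450953/5971968
Step 8: max=35101223560603/5598720000000, min=2900368610519/466560000000, spread=3799043/71663616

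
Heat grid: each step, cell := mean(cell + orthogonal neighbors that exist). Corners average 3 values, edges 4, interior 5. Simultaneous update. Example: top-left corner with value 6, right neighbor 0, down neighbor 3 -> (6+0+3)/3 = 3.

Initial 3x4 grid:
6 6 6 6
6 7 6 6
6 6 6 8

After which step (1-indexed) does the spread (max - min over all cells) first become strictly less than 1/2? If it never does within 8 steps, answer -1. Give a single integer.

Answer: 2

Derivation:
Step 1: max=20/3, min=6, spread=2/3
Step 2: max=59/9, min=489/80, spread=319/720
  -> spread < 1/2 first at step 2
Step 3: max=13897/2160, min=2207/360, spread=131/432
Step 4: max=103351/16200, min=265751/43200, spread=5911/25920
Step 5: max=24658181/3888000, min=15966979/2592000, spread=56617/311040
Step 6: max=1473492829/233280000, min=960263861/155520000, spread=2647763/18662400
Step 7: max=88163691311/13996800000, min=57718657999/9331200000, spread=25371269/223948800
Step 8: max=5278705973749/839808000000, min=3468837142541/559872000000, spread=1207204159/13436928000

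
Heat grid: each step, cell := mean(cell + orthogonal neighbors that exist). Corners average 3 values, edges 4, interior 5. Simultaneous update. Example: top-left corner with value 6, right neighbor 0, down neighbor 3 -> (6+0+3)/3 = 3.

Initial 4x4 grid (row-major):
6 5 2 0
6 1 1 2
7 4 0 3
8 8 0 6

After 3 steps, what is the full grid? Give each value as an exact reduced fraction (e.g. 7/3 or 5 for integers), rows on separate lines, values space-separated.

After step 1:
  17/3 7/2 2 4/3
  5 17/5 6/5 3/2
  25/4 4 8/5 11/4
  23/3 5 7/2 3
After step 2:
  85/18 437/120 241/120 29/18
  1219/240 171/50 97/50 407/240
  275/48 81/20 261/100 177/80
  227/36 121/24 131/40 37/12
After step 3:
  9679/2160 12413/3600 8281/3600 3827/2160
  34111/7200 21757/6000 14009/6000 13427/7200
  7619/1440 25021/6000 1127/400 5761/2400
  2459/432 3361/720 1401/400 2057/720

Answer: 9679/2160 12413/3600 8281/3600 3827/2160
34111/7200 21757/6000 14009/6000 13427/7200
7619/1440 25021/6000 1127/400 5761/2400
2459/432 3361/720 1401/400 2057/720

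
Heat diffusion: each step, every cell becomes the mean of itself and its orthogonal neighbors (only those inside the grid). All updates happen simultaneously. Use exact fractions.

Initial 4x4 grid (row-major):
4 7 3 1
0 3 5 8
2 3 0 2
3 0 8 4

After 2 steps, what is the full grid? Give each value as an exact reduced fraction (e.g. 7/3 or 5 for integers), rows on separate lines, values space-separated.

Answer: 61/18 931/240 321/80 4
691/240 31/10 19/5 153/40
451/240 143/50 31/10 473/120
43/18 293/120 443/120 67/18

Derivation:
After step 1:
  11/3 17/4 4 4
  9/4 18/5 19/5 4
  2 8/5 18/5 7/2
  5/3 7/2 3 14/3
After step 2:
  61/18 931/240 321/80 4
  691/240 31/10 19/5 153/40
  451/240 143/50 31/10 473/120
  43/18 293/120 443/120 67/18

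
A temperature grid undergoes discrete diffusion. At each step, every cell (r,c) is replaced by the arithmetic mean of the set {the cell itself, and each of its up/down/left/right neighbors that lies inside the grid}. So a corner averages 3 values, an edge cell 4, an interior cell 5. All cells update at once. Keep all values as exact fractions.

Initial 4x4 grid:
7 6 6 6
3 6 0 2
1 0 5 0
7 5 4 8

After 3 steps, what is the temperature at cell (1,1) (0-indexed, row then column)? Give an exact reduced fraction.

Answer: 4501/1200

Derivation:
Step 1: cell (1,1) = 3
Step 2: cell (1,1) = 207/50
Step 3: cell (1,1) = 4501/1200
Full grid after step 3:
  1999/432 34187/7200 29371/7200 4349/1080
  15241/3600 4501/1200 11501/3000 23731/7200
  12781/3600 11263/3000 6549/2000 1741/480
  4207/1080 1667/450 81/20 2671/720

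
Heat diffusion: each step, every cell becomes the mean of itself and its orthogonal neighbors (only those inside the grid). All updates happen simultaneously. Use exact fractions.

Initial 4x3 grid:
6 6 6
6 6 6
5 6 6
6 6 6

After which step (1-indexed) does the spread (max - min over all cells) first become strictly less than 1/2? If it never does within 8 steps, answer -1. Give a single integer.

Answer: 1

Derivation:
Step 1: max=6, min=17/3, spread=1/3
  -> spread < 1/2 first at step 1
Step 2: max=6, min=689/120, spread=31/120
Step 3: max=6, min=6269/1080, spread=211/1080
Step 4: max=10753/1800, min=631103/108000, spread=14077/108000
Step 5: max=644317/108000, min=5691593/972000, spread=5363/48600
Step 6: max=357131/60000, min=171219191/29160000, spread=93859/1166400
Step 7: max=577863533/97200000, min=10287325519/1749600000, spread=4568723/69984000
Step 8: max=17314381111/2916000000, min=618075564371/104976000000, spread=8387449/167961600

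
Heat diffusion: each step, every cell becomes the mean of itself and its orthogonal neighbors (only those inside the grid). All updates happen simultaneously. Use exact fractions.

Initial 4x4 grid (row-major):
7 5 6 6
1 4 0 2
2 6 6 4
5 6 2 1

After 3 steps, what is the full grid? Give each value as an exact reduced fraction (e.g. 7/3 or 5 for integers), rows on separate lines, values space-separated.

Answer: 8927/2160 31301/7200 29389/7200 2179/540
913/225 23489/6000 47/12 25519/7200
1781/450 12199/3000 4309/1200 4891/1440
4549/1080 14563/3600 2687/720 7031/2160

Derivation:
After step 1:
  13/3 11/2 17/4 14/3
  7/2 16/5 18/5 3
  7/2 24/5 18/5 13/4
  13/3 19/4 15/4 7/3
After step 2:
  40/9 1037/240 1081/240 143/36
  109/30 103/25 353/100 871/240
  121/30 397/100 19/5 731/240
  151/36 529/120 433/120 28/9
After step 3:
  8927/2160 31301/7200 29389/7200 2179/540
  913/225 23489/6000 47/12 25519/7200
  1781/450 12199/3000 4309/1200 4891/1440
  4549/1080 14563/3600 2687/720 7031/2160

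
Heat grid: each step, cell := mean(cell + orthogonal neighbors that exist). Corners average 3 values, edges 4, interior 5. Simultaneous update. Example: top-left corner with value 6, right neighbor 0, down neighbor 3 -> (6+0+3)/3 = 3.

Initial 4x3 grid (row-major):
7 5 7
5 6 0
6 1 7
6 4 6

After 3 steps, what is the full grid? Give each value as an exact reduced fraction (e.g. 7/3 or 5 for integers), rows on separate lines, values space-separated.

After step 1:
  17/3 25/4 4
  6 17/5 5
  9/2 24/5 7/2
  16/3 17/4 17/3
After step 2:
  215/36 1159/240 61/12
  587/120 509/100 159/40
  619/120 409/100 569/120
  169/36 401/80 161/36
After step 3:
  11299/2160 75509/14400 1111/240
  19001/3600 27451/6000 1889/400
  16951/3600 9637/2000 15551/3600
  10703/2160 21923/4800 10243/2160

Answer: 11299/2160 75509/14400 1111/240
19001/3600 27451/6000 1889/400
16951/3600 9637/2000 15551/3600
10703/2160 21923/4800 10243/2160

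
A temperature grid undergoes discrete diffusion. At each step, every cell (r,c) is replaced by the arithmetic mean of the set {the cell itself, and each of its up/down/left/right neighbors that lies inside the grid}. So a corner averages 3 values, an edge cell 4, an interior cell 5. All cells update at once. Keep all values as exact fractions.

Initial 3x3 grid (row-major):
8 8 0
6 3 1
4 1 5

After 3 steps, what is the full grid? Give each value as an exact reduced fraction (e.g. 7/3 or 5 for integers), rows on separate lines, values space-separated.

Answer: 698/135 63691/14400 109/30
22447/4800 11821/3000 45541/14400
4439/1080 16547/4800 3139/1080

Derivation:
After step 1:
  22/3 19/4 3
  21/4 19/5 9/4
  11/3 13/4 7/3
After step 2:
  52/9 1133/240 10/3
  401/80 193/50 683/240
  73/18 261/80 47/18
After step 3:
  698/135 63691/14400 109/30
  22447/4800 11821/3000 45541/14400
  4439/1080 16547/4800 3139/1080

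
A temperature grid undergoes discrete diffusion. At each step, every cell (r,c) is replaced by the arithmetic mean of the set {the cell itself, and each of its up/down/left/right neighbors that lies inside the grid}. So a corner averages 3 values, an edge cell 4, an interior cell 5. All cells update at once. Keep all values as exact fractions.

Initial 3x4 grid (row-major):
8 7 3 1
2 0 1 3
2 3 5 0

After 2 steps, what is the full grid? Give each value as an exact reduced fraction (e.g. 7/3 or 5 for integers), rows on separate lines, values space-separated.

Answer: 79/18 473/120 367/120 79/36
17/5 3 23/10 173/80
47/18 581/240 589/240 37/18

Derivation:
After step 1:
  17/3 9/2 3 7/3
  3 13/5 12/5 5/4
  7/3 5/2 9/4 8/3
After step 2:
  79/18 473/120 367/120 79/36
  17/5 3 23/10 173/80
  47/18 581/240 589/240 37/18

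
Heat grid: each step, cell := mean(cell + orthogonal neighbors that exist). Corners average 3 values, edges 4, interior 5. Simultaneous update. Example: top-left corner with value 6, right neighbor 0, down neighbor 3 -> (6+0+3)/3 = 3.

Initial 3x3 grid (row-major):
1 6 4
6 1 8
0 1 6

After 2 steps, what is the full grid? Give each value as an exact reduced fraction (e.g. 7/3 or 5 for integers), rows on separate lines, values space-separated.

Answer: 28/9 133/30 55/12
49/15 323/100 403/80
19/9 103/30 47/12

Derivation:
After step 1:
  13/3 3 6
  2 22/5 19/4
  7/3 2 5
After step 2:
  28/9 133/30 55/12
  49/15 323/100 403/80
  19/9 103/30 47/12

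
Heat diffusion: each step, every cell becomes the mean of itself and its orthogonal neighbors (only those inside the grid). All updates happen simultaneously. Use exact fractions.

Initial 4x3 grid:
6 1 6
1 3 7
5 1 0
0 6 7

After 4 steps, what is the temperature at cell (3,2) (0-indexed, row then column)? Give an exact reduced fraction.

Answer: 115273/32400

Derivation:
Step 1: cell (3,2) = 13/3
Step 2: cell (3,2) = 139/36
Step 3: cell (3,2) = 1621/432
Step 4: cell (3,2) = 115273/32400
Full grid after step 4:
  108503/32400 753917/216000 243781/64800
  338981/108000 621521/180000 781087/216000
  341651/108000 98741/30000 782927/216000
  204421/64800 492313/144000 115273/32400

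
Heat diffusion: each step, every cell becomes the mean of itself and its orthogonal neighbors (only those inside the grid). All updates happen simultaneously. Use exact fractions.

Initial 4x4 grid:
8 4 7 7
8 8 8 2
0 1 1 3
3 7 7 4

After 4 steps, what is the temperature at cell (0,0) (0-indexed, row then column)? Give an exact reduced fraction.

Answer: 377119/64800

Derivation:
Step 1: cell (0,0) = 20/3
Step 2: cell (0,0) = 233/36
Step 3: cell (0,0) = 13153/2160
Step 4: cell (0,0) = 377119/64800
Full grid after step 4:
  377119/64800 1258921/216000 240589/43200 69301/12960
  283309/54000 936997/180000 915731/180000 104621/21600
  239003/54000 803969/180000 31591/7200 473549/108000
  262787/64800 880277/216000 902413/216000 267661/64800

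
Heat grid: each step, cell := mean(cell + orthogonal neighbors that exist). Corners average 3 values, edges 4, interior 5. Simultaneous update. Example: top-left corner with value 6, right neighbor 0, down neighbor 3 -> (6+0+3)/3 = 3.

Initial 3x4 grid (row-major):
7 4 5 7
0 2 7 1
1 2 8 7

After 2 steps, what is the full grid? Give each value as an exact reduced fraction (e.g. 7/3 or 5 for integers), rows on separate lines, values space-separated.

Answer: 32/9 203/48 1151/240 187/36
61/24 357/100 497/100 593/120
9/4 53/16 1151/240 101/18

Derivation:
After step 1:
  11/3 9/2 23/4 13/3
  5/2 3 23/5 11/2
  1 13/4 6 16/3
After step 2:
  32/9 203/48 1151/240 187/36
  61/24 357/100 497/100 593/120
  9/4 53/16 1151/240 101/18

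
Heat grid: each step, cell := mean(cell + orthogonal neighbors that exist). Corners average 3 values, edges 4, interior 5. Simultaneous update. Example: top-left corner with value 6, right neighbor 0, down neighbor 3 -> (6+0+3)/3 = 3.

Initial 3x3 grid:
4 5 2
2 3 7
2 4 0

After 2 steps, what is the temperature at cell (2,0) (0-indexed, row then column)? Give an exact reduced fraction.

Answer: 23/9

Derivation:
Step 1: cell (2,0) = 8/3
Step 2: cell (2,0) = 23/9
Full grid after step 2:
  119/36 481/120 67/18
  797/240 157/50 233/60
  23/9 767/240 107/36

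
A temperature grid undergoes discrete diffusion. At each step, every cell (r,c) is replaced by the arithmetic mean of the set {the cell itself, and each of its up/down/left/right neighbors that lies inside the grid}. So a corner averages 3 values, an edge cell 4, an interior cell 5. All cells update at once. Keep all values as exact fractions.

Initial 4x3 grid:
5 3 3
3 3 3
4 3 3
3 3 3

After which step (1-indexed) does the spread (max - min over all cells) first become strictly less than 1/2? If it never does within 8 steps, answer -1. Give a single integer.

Answer: 3

Derivation:
Step 1: max=15/4, min=3, spread=3/4
Step 2: max=131/36, min=3, spread=23/36
Step 3: max=745/216, min=607/200, spread=559/1350
  -> spread < 1/2 first at step 3
Step 4: max=220927/64800, min=16561/5400, spread=4439/12960
Step 5: max=13016333/3888000, min=335443/108000, spread=188077/777600
Step 6: max=774885727/233280000, min=7588237/2430000, spread=1856599/9331200
Step 7: max=46115096693/13996800000, min=1834029757/583200000, spread=83935301/559872000
Step 8: max=2753543654287/839808000000, min=36838869221/11664000000, spread=809160563/6718464000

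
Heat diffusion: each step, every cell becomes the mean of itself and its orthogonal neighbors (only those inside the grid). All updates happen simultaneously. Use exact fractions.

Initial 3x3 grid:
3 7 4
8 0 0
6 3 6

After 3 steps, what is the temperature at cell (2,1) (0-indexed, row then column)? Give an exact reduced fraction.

Step 1: cell (2,1) = 15/4
Step 2: cell (2,1) = 961/240
Step 3: cell (2,1) = 54587/14400
Full grid after step 3:
  3277/720 27931/7200 1909/540
  63137/14400 1484/375 23431/7200
  2419/540 54587/14400 2467/720

Answer: 54587/14400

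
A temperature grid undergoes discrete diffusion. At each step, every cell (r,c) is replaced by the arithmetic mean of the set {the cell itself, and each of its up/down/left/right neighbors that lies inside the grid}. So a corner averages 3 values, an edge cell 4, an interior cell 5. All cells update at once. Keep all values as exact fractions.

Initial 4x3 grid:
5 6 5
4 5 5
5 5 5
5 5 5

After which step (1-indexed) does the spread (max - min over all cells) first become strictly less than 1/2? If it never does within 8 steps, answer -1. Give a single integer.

Answer: 2

Derivation:
Step 1: max=16/3, min=19/4, spread=7/12
Step 2: max=187/36, min=39/8, spread=23/72
  -> spread < 1/2 first at step 2
Step 3: max=2221/432, min=1177/240, spread=32/135
Step 4: max=26431/5184, min=10657/2160, spread=4271/25920
Step 5: max=7888513/1555200, min=320407/64800, spread=39749/311040
Step 6: max=471635147/93312000, min=9629959/1944000, spread=1879423/18662400
Step 7: max=28226803393/5598720000, min=289404883/58320000, spread=3551477/44789760
Step 8: max=1690523125187/335923200000, min=34778381869/6998400000, spread=846431819/13436928000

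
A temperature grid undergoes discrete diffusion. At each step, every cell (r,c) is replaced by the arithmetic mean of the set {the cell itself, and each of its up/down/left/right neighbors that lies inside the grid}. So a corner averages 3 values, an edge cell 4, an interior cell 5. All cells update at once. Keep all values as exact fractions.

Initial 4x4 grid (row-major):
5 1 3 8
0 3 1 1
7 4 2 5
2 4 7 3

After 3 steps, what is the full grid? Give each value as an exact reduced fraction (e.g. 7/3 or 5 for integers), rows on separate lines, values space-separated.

After step 1:
  2 3 13/4 4
  15/4 9/5 2 15/4
  13/4 4 19/5 11/4
  13/3 17/4 4 5
After step 2:
  35/12 201/80 49/16 11/3
  27/10 291/100 73/25 25/8
  23/6 171/50 331/100 153/40
  71/18 199/48 341/80 47/12
After step 3:
  1951/720 6841/2400 7297/2400 473/144
  309/100 1157/400 6131/2000 4061/1200
  3127/900 21143/6000 1419/400 4253/1200
  1717/432 28391/7200 3127/800 2881/720

Answer: 1951/720 6841/2400 7297/2400 473/144
309/100 1157/400 6131/2000 4061/1200
3127/900 21143/6000 1419/400 4253/1200
1717/432 28391/7200 3127/800 2881/720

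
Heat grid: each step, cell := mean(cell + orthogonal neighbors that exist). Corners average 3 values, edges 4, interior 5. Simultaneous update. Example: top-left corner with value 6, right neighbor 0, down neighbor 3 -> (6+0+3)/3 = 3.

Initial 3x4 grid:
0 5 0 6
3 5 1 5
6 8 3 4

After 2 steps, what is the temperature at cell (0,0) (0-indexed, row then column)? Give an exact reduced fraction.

Answer: 26/9

Derivation:
Step 1: cell (0,0) = 8/3
Step 2: cell (0,0) = 26/9
Full grid after step 2:
  26/9 377/120 359/120 32/9
  487/120 187/50 91/25 217/60
  44/9 587/120 163/40 4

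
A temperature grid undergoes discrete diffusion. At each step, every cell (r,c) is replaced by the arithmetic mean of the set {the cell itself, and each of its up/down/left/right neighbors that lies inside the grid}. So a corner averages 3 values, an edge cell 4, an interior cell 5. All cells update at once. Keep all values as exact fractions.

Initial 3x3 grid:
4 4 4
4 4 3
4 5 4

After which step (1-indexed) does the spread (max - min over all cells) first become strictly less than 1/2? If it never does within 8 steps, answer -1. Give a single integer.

Answer: 2

Derivation:
Step 1: max=13/3, min=11/3, spread=2/3
Step 2: max=151/36, min=137/36, spread=7/18
  -> spread < 1/2 first at step 2
Step 3: max=1789/432, min=1667/432, spread=61/216
Step 4: max=21247/5184, min=20225/5184, spread=511/2592
Step 5: max=253141/62208, min=244523/62208, spread=4309/31104
Step 6: max=3022279/746496, min=2949689/746496, spread=36295/373248
Step 7: max=36137581/8957952, min=35526035/8957952, spread=305773/4478976
Step 8: max=432557647/107495424, min=427405745/107495424, spread=2575951/53747712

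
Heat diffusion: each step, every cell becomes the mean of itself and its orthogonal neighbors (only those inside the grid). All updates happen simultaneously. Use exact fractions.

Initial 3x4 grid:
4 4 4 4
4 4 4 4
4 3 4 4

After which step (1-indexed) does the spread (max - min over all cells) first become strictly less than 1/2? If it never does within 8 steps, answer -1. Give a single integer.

Answer: 1

Derivation:
Step 1: max=4, min=11/3, spread=1/3
  -> spread < 1/2 first at step 1
Step 2: max=4, min=449/120, spread=31/120
Step 3: max=4, min=4109/1080, spread=211/1080
Step 4: max=7153/1800, min=415103/108000, spread=14077/108000
Step 5: max=428317/108000, min=3747593/972000, spread=5363/48600
Step 6: max=237131/60000, min=112899191/29160000, spread=93859/1166400
Step 7: max=383463533/97200000, min=6788125519/1749600000, spread=4568723/69984000
Step 8: max=11482381111/2916000000, min=408123564371/104976000000, spread=8387449/167961600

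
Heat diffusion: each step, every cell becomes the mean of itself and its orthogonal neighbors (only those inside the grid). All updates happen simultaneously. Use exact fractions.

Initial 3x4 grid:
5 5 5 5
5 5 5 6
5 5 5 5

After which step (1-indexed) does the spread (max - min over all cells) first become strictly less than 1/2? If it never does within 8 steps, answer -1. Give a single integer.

Step 1: max=16/3, min=5, spread=1/3
  -> spread < 1/2 first at step 1
Step 2: max=1267/240, min=5, spread=67/240
Step 3: max=11237/2160, min=5, spread=437/2160
Step 4: max=4477531/864000, min=5009/1000, spread=29951/172800
Step 5: max=40095821/7776000, min=16954/3375, spread=206761/1555200
Step 6: max=16008195571/3110400000, min=27165671/5400000, spread=14430763/124416000
Step 7: max=958227741689/186624000000, min=2177652727/432000000, spread=139854109/1492992000
Step 8: max=57409671890251/11197440000000, min=196251228977/38880000000, spread=7114543559/89579520000

Answer: 1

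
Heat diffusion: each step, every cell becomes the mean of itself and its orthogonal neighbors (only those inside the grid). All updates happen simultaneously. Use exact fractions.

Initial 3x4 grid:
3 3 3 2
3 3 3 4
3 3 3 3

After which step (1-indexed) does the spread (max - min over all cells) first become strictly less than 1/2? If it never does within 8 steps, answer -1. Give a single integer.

Answer: 2

Derivation:
Step 1: max=10/3, min=11/4, spread=7/12
Step 2: max=47/15, min=35/12, spread=13/60
  -> spread < 1/2 first at step 2
Step 3: max=422/135, min=7099/2400, spread=3629/21600
Step 4: max=99601/32400, min=71531/24000, spread=60683/648000
Step 5: max=2981947/972000, min=645811/216000, spread=30319/388800
Step 6: max=177960953/58320000, min=19430767/6480000, spread=61681/1166400
Step 7: max=5329347701/1749600000, min=583369639/194400000, spread=1580419/34992000
Step 8: max=319061917609/104976000000, min=35059225901/11664000000, spread=7057769/209952000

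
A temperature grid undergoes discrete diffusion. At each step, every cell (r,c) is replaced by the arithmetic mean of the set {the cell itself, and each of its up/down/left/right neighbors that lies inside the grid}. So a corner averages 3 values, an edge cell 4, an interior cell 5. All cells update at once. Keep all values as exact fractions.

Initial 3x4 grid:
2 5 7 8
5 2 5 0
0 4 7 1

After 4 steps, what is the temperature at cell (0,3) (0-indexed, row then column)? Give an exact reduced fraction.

Answer: 16123/3600

Derivation:
Step 1: cell (0,3) = 5
Step 2: cell (0,3) = 59/12
Step 3: cell (0,3) = 3269/720
Step 4: cell (0,3) = 16123/3600
Full grid after step 4:
  161471/43200 298351/72000 314051/72000 16123/3600
  114621/32000 452381/120000 186421/45000 1773821/432000
  144121/43200 14457/4000 403139/108000 250939/64800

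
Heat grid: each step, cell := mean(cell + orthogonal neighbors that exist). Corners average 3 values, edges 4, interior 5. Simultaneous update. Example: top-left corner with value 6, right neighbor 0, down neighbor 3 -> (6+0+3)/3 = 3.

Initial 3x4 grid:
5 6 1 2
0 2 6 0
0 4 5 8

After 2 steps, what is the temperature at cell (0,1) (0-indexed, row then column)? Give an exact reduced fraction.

Step 1: cell (0,1) = 7/2
Step 2: cell (0,1) = 871/240
Full grid after step 2:
  107/36 871/240 221/80 35/12
  207/80 72/25 199/50 91/30
  35/18 403/120 469/120 169/36

Answer: 871/240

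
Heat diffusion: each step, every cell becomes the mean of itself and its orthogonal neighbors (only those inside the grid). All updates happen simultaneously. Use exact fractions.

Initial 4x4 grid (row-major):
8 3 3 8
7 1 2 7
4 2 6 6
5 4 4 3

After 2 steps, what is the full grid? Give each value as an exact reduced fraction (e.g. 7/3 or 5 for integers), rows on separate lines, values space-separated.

Answer: 59/12 67/16 351/80 21/4
37/8 379/100 411/100 421/80
517/120 373/100 419/100 235/48
151/36 59/15 49/12 169/36

Derivation:
After step 1:
  6 15/4 4 6
  5 3 19/5 23/4
  9/2 17/5 4 11/2
  13/3 15/4 17/4 13/3
After step 2:
  59/12 67/16 351/80 21/4
  37/8 379/100 411/100 421/80
  517/120 373/100 419/100 235/48
  151/36 59/15 49/12 169/36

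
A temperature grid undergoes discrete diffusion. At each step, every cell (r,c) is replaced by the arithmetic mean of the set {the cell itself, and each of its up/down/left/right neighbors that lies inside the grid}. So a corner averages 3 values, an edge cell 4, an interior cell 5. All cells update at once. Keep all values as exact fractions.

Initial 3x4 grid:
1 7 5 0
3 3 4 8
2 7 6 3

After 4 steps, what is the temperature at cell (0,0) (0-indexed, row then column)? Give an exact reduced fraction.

Step 1: cell (0,0) = 11/3
Step 2: cell (0,0) = 119/36
Step 3: cell (0,0) = 7993/2160
Step 4: cell (0,0) = 98227/25920
Full grid after step 4:
  98227/25920 43667/10800 5813/1350 113897/25920
  671327/172800 299737/72000 35763/8000 264583/57600
  34489/8640 15539/3600 50129/10800 122377/25920

Answer: 98227/25920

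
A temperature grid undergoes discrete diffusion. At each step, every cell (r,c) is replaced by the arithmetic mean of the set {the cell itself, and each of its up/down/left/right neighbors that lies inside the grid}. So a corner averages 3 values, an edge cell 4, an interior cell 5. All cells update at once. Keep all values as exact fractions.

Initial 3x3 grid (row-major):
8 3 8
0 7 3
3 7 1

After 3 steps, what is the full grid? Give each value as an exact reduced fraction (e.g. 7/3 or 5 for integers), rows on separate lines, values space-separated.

Answer: 485/108 7111/1440 2057/432
709/160 5179/1200 13487/2880
427/108 2057/480 1793/432

Derivation:
After step 1:
  11/3 13/2 14/3
  9/2 4 19/4
  10/3 9/2 11/3
After step 2:
  44/9 113/24 191/36
  31/8 97/20 205/48
  37/9 31/8 155/36
After step 3:
  485/108 7111/1440 2057/432
  709/160 5179/1200 13487/2880
  427/108 2057/480 1793/432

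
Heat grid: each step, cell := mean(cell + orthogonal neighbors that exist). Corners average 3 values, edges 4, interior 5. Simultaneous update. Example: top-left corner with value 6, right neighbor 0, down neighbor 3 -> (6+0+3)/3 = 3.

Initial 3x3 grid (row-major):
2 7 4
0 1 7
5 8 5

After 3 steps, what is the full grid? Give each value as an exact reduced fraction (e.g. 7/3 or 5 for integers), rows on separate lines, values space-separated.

After step 1:
  3 7/2 6
  2 23/5 17/4
  13/3 19/4 20/3
After step 2:
  17/6 171/40 55/12
  209/60 191/50 1291/240
  133/36 407/80 47/9
After step 3:
  1271/360 9307/2400 1139/240
  778/225 4409/1000 68417/14400
  8831/2160 21389/4800 706/135

Answer: 1271/360 9307/2400 1139/240
778/225 4409/1000 68417/14400
8831/2160 21389/4800 706/135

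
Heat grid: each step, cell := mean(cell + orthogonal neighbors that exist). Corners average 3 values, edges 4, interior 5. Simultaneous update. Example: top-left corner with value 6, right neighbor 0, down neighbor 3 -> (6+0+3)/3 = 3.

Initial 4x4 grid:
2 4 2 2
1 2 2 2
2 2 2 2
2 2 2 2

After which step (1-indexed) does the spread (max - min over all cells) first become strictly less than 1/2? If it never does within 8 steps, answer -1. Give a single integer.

Step 1: max=5/2, min=7/4, spread=3/4
Step 2: max=143/60, min=15/8, spread=61/120
Step 3: max=447/200, min=139/72, spread=137/450
  -> spread < 1/2 first at step 3
Step 4: max=118559/54000, min=21077/10800, spread=6587/27000
Step 5: max=388429/180000, min=637619/324000, spread=153883/810000
Step 6: max=103938083/48600000, min=19302419/9720000, spread=1856497/12150000
Step 7: max=344180897/162000000, min=116535031/58320000, spread=92126149/729000000
Step 8: max=10270468489/4860000000, min=17580933527/8748000000, spread=2264774383/21870000000

Answer: 3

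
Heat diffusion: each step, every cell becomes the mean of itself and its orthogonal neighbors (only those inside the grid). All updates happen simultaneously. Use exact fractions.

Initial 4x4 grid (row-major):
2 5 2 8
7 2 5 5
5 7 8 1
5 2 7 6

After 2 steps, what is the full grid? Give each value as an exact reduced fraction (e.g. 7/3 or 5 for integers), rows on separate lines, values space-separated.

Answer: 137/36 1057/240 343/80 59/12
149/30 423/100 499/100 383/80
47/10 537/100 511/100 1201/240
61/12 99/20 319/60 185/36

Derivation:
After step 1:
  14/3 11/4 5 5
  4 26/5 22/5 19/4
  6 24/5 28/5 5
  4 21/4 23/4 14/3
After step 2:
  137/36 1057/240 343/80 59/12
  149/30 423/100 499/100 383/80
  47/10 537/100 511/100 1201/240
  61/12 99/20 319/60 185/36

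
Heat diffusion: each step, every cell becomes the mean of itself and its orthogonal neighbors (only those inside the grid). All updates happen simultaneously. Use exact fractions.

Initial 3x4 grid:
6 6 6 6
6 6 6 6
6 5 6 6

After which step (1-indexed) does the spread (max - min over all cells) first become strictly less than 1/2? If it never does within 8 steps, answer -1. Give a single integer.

Step 1: max=6, min=17/3, spread=1/3
  -> spread < 1/2 first at step 1
Step 2: max=6, min=689/120, spread=31/120
Step 3: max=6, min=6269/1080, spread=211/1080
Step 4: max=10753/1800, min=631103/108000, spread=14077/108000
Step 5: max=644317/108000, min=5691593/972000, spread=5363/48600
Step 6: max=357131/60000, min=171219191/29160000, spread=93859/1166400
Step 7: max=577863533/97200000, min=10287325519/1749600000, spread=4568723/69984000
Step 8: max=17314381111/2916000000, min=618075564371/104976000000, spread=8387449/167961600

Answer: 1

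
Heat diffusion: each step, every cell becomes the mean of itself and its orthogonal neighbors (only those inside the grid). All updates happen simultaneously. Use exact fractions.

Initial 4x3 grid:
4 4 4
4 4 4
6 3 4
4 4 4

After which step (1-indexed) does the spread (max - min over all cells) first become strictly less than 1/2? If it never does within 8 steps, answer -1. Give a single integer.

Answer: 3

Derivation:
Step 1: max=14/3, min=15/4, spread=11/12
Step 2: max=1057/240, min=23/6, spread=137/240
Step 3: max=4601/1080, min=1879/480, spread=1493/4320
  -> spread < 1/2 first at step 3
Step 4: max=181007/43200, min=19031/4800, spread=152/675
Step 5: max=6455243/1555200, min=86293/21600, spread=242147/1555200
Step 6: max=160274417/38880000, min=8668409/2160000, spread=848611/7776000
Step 7: max=23001809207/5598720000, min=208689469/51840000, spread=92669311/1119744000
Step 8: max=1375661942053/335923200000, min=37670304673/9331200000, spread=781238953/13436928000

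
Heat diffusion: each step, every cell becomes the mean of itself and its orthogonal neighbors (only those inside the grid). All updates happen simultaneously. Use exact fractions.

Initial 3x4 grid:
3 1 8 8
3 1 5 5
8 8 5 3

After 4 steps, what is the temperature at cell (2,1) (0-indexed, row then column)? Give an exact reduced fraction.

Answer: 1028243/216000

Derivation:
Step 1: cell (2,1) = 11/2
Step 2: cell (2,1) = 1241/240
Step 3: cell (2,1) = 35129/7200
Step 4: cell (2,1) = 1028243/216000
Full grid after step 4:
  507283/129600 912743/216000 347321/72000 225211/43200
  3647977/864000 1606343/360000 1760293/360000 4477307/864000
  595783/129600 1028243/216000 1072463/216000 663133/129600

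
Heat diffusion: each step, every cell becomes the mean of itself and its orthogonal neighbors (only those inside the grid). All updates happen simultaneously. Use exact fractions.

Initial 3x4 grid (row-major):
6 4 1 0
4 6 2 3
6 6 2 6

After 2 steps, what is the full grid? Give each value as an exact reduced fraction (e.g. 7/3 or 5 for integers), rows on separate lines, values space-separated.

After step 1:
  14/3 17/4 7/4 4/3
  11/2 22/5 14/5 11/4
  16/3 5 4 11/3
After step 2:
  173/36 113/30 38/15 35/18
  199/40 439/100 157/50 211/80
  95/18 281/60 58/15 125/36

Answer: 173/36 113/30 38/15 35/18
199/40 439/100 157/50 211/80
95/18 281/60 58/15 125/36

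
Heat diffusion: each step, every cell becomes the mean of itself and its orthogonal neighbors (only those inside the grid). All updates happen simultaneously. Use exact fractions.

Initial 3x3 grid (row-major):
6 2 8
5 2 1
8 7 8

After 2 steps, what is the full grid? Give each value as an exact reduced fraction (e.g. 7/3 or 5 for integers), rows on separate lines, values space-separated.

After step 1:
  13/3 9/2 11/3
  21/4 17/5 19/4
  20/3 25/4 16/3
After step 2:
  169/36 159/40 155/36
  393/80 483/100 343/80
  109/18 433/80 49/9

Answer: 169/36 159/40 155/36
393/80 483/100 343/80
109/18 433/80 49/9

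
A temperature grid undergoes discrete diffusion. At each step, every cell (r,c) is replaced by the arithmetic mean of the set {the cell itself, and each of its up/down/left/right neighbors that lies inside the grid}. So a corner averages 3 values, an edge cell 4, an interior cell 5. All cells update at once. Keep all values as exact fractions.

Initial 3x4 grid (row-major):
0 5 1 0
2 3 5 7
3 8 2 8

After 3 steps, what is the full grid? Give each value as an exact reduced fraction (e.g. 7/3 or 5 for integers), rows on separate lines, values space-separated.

After step 1:
  7/3 9/4 11/4 8/3
  2 23/5 18/5 5
  13/3 4 23/4 17/3
After step 2:
  79/36 179/60 169/60 125/36
  199/60 329/100 217/50 127/30
  31/9 1121/240 1141/240 197/36
After step 3:
  1529/540 2539/900 12251/3600 947/270
  11021/3600 22321/6000 23321/6000 7883/1800
  8231/2160 29087/7200 34627/7200 10411/2160

Answer: 1529/540 2539/900 12251/3600 947/270
11021/3600 22321/6000 23321/6000 7883/1800
8231/2160 29087/7200 34627/7200 10411/2160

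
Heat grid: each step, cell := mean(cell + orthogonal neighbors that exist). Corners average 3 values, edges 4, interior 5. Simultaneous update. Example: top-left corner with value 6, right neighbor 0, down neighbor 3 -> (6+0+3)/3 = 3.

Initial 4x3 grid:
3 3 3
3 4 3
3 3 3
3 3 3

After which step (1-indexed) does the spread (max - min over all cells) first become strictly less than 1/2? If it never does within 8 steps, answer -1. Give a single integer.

Answer: 1

Derivation:
Step 1: max=13/4, min=3, spread=1/4
  -> spread < 1/2 first at step 1
Step 2: max=323/100, min=3, spread=23/100
Step 3: max=15211/4800, min=1213/400, spread=131/960
Step 4: max=136151/43200, min=21991/7200, spread=841/8640
Step 5: max=54382051/17280000, min=4413373/1440000, spread=56863/691200
Step 6: max=488094341/155520000, min=39869543/12960000, spread=386393/6220800
Step 7: max=195017723131/62208000000, min=15972358813/5184000000, spread=26795339/497664000
Step 8: max=11681255714129/3732480000000, min=960206149667/311040000000, spread=254051069/5971968000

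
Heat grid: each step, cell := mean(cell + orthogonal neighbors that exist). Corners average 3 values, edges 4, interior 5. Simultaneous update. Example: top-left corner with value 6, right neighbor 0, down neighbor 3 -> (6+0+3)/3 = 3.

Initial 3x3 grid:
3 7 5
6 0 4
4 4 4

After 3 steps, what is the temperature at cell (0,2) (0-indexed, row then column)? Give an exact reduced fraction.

Step 1: cell (0,2) = 16/3
Step 2: cell (0,2) = 37/9
Step 3: cell (0,2) = 2333/540
Full grid after step 3:
  2363/540 58919/14400 2333/540
  6241/1600 24803/6000 54769/14400
  8617/2160 13061/3600 2779/720

Answer: 2333/540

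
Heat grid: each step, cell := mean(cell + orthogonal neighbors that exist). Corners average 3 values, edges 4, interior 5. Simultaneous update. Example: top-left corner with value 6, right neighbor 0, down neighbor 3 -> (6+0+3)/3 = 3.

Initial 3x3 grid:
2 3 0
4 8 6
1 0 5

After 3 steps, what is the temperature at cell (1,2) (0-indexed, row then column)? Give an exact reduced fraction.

Answer: 55559/14400

Derivation:
Step 1: cell (1,2) = 19/4
Step 2: cell (1,2) = 937/240
Step 3: cell (1,2) = 55559/14400
Full grid after step 3:
  197/60 5701/1600 164/45
  48059/14400 21083/6000 55559/14400
  6757/2160 25367/7200 8017/2160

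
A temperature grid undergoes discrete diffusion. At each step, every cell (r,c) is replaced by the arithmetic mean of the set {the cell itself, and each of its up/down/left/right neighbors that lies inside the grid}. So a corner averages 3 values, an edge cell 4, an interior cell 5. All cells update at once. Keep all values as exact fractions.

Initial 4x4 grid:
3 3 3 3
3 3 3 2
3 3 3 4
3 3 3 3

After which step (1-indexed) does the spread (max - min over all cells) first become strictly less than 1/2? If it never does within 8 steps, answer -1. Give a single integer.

Answer: 2

Derivation:
Step 1: max=10/3, min=8/3, spread=2/3
Step 2: max=47/15, min=43/15, spread=4/15
  -> spread < 1/2 first at step 2
Step 3: max=422/135, min=388/135, spread=34/135
Step 4: max=82969/27000, min=79031/27000, spread=1969/13500
Step 5: max=744499/243000, min=713501/243000, spread=15499/121500
Step 6: max=4438751/1458000, min=4309249/1458000, spread=64751/729000
Step 7: max=664197709/218700000, min=648002291/218700000, spread=8097709/109350000
Step 8: max=3973579031/1312200000, min=3899620969/1312200000, spread=36979031/656100000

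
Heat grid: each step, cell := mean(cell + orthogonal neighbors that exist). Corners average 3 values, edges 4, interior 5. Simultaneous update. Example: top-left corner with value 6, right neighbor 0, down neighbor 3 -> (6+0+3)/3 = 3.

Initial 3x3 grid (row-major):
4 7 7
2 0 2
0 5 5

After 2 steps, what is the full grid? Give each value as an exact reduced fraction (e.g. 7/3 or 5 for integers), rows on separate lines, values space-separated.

Answer: 31/9 521/120 40/9
341/120 76/25 481/120
19/9 361/120 10/3

Derivation:
After step 1:
  13/3 9/2 16/3
  3/2 16/5 7/2
  7/3 5/2 4
After step 2:
  31/9 521/120 40/9
  341/120 76/25 481/120
  19/9 361/120 10/3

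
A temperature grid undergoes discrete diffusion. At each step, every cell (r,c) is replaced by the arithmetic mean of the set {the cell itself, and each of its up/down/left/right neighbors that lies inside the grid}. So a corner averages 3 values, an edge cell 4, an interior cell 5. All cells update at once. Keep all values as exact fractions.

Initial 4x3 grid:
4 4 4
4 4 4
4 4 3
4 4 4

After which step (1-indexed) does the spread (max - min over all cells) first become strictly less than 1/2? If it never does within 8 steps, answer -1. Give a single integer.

Answer: 1

Derivation:
Step 1: max=4, min=11/3, spread=1/3
  -> spread < 1/2 first at step 1
Step 2: max=4, min=449/120, spread=31/120
Step 3: max=4, min=4109/1080, spread=211/1080
Step 4: max=7153/1800, min=415103/108000, spread=14077/108000
Step 5: max=428317/108000, min=3747593/972000, spread=5363/48600
Step 6: max=237131/60000, min=112899191/29160000, spread=93859/1166400
Step 7: max=383463533/97200000, min=6788125519/1749600000, spread=4568723/69984000
Step 8: max=11482381111/2916000000, min=408123564371/104976000000, spread=8387449/167961600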